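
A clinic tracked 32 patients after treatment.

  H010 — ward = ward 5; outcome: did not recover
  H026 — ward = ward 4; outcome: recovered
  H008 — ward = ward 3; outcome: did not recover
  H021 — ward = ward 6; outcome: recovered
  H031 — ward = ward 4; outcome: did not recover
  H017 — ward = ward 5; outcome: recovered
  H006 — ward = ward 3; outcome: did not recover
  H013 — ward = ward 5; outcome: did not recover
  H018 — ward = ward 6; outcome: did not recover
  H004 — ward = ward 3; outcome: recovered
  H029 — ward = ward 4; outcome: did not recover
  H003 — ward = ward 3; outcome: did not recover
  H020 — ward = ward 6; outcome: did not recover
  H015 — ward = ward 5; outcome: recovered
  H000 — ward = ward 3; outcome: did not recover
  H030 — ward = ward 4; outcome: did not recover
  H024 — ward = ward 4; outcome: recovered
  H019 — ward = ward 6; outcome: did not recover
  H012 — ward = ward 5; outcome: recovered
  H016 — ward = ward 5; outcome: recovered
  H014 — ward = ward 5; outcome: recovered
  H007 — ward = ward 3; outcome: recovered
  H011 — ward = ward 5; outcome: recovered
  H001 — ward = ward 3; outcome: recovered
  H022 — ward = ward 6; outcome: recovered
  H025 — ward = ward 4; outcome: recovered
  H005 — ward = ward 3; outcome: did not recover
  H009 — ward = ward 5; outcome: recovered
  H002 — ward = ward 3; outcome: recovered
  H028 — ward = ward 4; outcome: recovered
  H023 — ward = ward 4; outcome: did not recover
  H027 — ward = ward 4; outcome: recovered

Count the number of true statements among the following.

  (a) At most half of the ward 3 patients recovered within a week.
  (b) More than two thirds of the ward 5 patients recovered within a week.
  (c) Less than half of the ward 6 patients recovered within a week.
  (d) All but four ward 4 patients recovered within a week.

(a) ward 3: |A| = 9, |A ∩ B| = 4; needs |A ∩ B| ≤ |A ∖ B| — true.
(b) ward 5: |A| = 9, |A ∩ B| = 7; needs |A ∩ B| / |A| > 2/3 — true.
(c) ward 6: |A| = 5, |A ∩ B| = 2; needs |A ∩ B| < |A ∖ B| — true.
(d) ward 4: |A| = 9, |A ∩ B| = 5; needs |A ∖ B| = 4 — true.

4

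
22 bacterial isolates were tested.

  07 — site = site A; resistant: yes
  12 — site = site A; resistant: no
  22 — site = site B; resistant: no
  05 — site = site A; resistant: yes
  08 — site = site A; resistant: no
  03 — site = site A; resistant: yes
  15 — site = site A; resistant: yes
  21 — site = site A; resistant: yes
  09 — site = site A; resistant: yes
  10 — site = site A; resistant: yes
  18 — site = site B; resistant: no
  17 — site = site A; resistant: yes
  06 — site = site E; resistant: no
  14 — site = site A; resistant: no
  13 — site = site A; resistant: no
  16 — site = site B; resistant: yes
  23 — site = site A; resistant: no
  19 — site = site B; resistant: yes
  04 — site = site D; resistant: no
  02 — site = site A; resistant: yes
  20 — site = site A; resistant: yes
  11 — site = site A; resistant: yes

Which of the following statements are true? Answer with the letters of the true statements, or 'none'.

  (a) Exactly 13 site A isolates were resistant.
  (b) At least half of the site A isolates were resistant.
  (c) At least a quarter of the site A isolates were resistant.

|A| = 16, |A ∩ B| = 11, |A ∖ B| = 5.
(a) |A ∩ B| = 13: fails.
(b) |A ∩ B| ≥ |A ∖ B|: holds.
(c) |A ∩ B| / |A| ≥ 1/4: holds.

(b), (c)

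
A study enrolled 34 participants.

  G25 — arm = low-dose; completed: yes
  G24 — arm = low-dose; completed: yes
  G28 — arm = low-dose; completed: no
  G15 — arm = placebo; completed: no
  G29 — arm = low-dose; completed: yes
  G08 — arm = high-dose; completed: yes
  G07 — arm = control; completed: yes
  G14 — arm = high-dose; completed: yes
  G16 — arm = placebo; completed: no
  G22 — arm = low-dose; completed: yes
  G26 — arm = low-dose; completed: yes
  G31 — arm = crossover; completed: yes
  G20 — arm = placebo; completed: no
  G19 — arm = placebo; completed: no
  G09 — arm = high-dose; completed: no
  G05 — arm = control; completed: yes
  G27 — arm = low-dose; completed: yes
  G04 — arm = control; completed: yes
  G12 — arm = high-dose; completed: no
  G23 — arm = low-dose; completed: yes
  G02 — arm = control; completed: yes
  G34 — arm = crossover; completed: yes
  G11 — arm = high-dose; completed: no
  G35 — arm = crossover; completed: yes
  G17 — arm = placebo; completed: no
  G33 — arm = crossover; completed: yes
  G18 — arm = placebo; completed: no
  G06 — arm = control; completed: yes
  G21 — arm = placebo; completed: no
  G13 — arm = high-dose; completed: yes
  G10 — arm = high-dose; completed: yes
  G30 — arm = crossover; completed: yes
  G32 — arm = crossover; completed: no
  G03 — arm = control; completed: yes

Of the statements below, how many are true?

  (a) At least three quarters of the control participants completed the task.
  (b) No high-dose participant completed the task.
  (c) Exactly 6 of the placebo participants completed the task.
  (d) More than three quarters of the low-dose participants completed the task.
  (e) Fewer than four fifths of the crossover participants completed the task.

2

(a) control: |A| = 6, |A ∩ B| = 6; needs |A ∩ B| / |A| ≥ 3/4 — true.
(b) high-dose: |A| = 7, |A ∩ B| = 4; needs A ∩ B = ∅ (|A ∩ B| = 0) — false.
(c) placebo: |A| = 7, |A ∩ B| = 0; needs |A ∩ B| = 6 — false.
(d) low-dose: |A| = 8, |A ∩ B| = 7; needs |A ∩ B| / |A| > 3/4 — true.
(e) crossover: |A| = 6, |A ∩ B| = 5; needs |A ∩ B| / |A| < 4/5 — false.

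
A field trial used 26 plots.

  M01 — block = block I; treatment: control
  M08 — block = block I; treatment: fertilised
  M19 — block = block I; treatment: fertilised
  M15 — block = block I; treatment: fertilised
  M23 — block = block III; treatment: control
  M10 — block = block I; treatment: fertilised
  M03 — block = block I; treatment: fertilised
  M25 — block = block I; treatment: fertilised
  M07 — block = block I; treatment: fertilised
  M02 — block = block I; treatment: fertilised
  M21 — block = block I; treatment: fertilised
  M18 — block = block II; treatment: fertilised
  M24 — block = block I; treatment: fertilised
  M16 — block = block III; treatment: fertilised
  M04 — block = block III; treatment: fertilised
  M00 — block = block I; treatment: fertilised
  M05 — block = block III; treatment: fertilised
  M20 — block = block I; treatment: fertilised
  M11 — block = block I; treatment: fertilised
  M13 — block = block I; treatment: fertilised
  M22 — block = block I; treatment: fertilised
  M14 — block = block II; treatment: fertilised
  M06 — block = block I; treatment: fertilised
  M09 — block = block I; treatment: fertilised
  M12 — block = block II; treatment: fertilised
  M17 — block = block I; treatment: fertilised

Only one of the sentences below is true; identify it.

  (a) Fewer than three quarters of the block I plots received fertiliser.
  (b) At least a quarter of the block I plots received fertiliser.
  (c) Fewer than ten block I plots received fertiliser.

(b)

|A| = 19, |A ∩ B| = 18, |A ∖ B| = 1.
(a) requires |A ∩ B| / |A| < 3/4: false.
(b) requires |A ∩ B| / |A| ≥ 1/4: true.
(c) requires |A ∩ B| < 10: false.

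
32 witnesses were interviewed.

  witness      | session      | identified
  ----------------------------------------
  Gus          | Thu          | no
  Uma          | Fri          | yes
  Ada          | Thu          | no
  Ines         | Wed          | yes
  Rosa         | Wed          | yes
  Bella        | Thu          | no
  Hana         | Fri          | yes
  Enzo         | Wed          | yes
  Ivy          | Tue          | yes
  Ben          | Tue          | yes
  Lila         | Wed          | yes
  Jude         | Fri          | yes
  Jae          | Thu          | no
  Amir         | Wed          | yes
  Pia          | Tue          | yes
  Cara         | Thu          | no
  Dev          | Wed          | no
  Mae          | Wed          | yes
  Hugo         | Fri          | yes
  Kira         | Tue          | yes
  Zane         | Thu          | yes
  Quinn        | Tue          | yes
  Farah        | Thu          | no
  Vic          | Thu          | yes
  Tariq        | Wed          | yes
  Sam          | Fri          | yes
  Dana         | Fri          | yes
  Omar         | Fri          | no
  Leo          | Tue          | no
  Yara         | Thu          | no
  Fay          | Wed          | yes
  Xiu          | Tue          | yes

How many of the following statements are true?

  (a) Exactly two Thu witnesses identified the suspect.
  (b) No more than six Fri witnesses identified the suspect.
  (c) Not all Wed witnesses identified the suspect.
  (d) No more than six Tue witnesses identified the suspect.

4

(a) Thu: |A| = 9, |A ∩ B| = 2; needs |A ∩ B| = 2 — true.
(b) Fri: |A| = 7, |A ∩ B| = 6; needs |A ∩ B| ≤ 6 — true.
(c) Wed: |A| = 9, |A ∩ B| = 8; needs A ⊄ B (|A ∖ B| ≥ 1) — true.
(d) Tue: |A| = 7, |A ∩ B| = 6; needs |A ∩ B| ≤ 6 — true.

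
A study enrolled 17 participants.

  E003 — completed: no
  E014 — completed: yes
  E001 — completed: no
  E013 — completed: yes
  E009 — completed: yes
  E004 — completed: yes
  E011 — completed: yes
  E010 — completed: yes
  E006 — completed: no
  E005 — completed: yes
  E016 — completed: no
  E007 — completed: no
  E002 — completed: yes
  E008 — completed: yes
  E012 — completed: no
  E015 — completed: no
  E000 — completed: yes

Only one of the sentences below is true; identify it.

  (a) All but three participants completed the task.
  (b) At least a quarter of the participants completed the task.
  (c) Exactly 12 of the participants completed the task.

|A| = 17, |A ∩ B| = 10, |A ∖ B| = 7.
(a) requires |A ∖ B| = 3: false.
(b) requires |A ∩ B| / |A| ≥ 1/4: true.
(c) requires |A ∩ B| = 12: false.

(b)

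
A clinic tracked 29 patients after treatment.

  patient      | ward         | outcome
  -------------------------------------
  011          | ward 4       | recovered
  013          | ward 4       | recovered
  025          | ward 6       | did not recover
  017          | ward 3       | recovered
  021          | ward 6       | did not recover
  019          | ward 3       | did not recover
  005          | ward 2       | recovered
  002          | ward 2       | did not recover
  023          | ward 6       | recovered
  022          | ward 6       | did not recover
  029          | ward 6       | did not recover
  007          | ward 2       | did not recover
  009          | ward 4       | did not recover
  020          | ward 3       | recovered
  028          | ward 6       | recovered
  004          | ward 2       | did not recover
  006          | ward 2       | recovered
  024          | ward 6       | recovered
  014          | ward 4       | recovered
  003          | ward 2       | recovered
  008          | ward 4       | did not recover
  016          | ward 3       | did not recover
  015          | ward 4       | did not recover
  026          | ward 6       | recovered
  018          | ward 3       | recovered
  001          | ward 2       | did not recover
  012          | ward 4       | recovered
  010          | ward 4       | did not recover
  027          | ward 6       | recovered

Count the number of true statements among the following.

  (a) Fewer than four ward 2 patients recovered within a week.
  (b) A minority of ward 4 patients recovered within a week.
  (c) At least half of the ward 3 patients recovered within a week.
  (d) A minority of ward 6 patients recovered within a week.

(a) ward 2: |A| = 7, |A ∩ B| = 3; needs |A ∩ B| < 4 — true.
(b) ward 4: |A| = 8, |A ∩ B| = 4; needs |A ∩ B| < |A ∖ B| — false.
(c) ward 3: |A| = 5, |A ∩ B| = 3; needs |A ∩ B| ≥ |A ∖ B| — true.
(d) ward 6: |A| = 9, |A ∩ B| = 5; needs |A ∩ B| < |A ∖ B| — false.

2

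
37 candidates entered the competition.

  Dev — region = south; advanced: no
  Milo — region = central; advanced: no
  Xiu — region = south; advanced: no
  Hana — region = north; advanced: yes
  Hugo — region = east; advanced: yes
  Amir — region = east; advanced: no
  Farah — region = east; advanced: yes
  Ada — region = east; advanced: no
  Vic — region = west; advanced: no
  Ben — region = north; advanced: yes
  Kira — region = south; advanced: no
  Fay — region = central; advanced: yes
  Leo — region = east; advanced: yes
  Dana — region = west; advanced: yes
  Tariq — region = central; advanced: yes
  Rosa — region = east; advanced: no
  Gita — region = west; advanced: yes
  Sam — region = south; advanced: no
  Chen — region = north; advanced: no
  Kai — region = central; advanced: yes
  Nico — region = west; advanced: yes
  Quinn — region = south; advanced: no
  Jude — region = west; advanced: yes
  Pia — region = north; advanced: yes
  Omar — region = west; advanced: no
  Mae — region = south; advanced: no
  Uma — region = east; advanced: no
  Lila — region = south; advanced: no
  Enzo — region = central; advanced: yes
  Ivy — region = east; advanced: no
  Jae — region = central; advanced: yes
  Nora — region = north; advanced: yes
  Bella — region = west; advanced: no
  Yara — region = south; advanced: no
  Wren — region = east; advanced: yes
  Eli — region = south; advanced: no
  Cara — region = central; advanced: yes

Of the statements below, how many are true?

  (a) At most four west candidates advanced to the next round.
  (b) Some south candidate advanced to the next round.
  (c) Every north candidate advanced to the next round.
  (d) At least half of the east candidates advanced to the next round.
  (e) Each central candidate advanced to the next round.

1

(a) west: |A| = 7, |A ∩ B| = 4; needs |A ∩ B| ≤ 4 — true.
(b) south: |A| = 9, |A ∩ B| = 0; needs A ∩ B ≠ ∅ (|A ∩ B| ≥ 1) — false.
(c) north: |A| = 5, |A ∩ B| = 4; needs A ⊆ B, i.e. every element of A is in B (|A ∖ B| = 0) — false.
(d) east: |A| = 9, |A ∩ B| = 4; needs |A ∩ B| ≥ |A ∖ B| — false.
(e) central: |A| = 7, |A ∩ B| = 6; needs A ⊆ B, i.e. every element of A is in B (|A ∖ B| = 0) — false.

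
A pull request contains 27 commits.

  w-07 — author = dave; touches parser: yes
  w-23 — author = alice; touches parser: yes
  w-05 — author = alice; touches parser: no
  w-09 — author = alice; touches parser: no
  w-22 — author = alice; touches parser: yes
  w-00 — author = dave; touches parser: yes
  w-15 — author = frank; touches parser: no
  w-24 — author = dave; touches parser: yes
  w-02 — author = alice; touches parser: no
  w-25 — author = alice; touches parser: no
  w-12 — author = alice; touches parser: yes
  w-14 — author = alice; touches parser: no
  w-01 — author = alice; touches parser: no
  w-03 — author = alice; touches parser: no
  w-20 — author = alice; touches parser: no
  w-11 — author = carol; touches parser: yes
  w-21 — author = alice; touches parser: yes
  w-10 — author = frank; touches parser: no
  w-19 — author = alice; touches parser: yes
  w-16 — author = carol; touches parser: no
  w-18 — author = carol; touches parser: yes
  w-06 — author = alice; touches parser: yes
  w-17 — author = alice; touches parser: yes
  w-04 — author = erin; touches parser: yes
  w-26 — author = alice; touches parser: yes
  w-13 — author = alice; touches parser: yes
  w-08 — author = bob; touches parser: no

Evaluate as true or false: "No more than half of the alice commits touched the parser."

False

Truth condition: |A ∩ B| ≤ |A ∖ B|.
|A| = 17, |A ∩ B| = 9, |A ∖ B| = 8.
9 > 8, so the statement is false.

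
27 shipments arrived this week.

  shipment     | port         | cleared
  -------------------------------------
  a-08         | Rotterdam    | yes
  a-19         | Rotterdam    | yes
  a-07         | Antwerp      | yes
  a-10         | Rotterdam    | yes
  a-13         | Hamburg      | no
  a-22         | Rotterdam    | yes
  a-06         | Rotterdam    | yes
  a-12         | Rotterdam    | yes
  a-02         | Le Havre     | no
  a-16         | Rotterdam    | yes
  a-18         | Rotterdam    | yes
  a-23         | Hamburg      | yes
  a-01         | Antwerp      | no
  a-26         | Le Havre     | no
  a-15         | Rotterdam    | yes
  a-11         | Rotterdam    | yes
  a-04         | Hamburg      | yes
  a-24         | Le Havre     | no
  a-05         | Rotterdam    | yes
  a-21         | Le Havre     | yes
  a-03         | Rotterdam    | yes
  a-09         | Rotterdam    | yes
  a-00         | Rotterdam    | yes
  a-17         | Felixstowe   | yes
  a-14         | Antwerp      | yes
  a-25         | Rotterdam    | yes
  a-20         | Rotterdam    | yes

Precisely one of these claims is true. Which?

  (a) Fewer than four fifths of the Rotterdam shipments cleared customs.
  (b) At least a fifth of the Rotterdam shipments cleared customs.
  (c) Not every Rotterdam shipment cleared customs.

|A| = 16, |A ∩ B| = 16, |A ∖ B| = 0.
(a) requires |A ∩ B| / |A| < 4/5: false.
(b) requires |A ∩ B| / |A| ≥ 1/5: true.
(c) requires A ⊄ B (|A ∖ B| ≥ 1): false.

(b)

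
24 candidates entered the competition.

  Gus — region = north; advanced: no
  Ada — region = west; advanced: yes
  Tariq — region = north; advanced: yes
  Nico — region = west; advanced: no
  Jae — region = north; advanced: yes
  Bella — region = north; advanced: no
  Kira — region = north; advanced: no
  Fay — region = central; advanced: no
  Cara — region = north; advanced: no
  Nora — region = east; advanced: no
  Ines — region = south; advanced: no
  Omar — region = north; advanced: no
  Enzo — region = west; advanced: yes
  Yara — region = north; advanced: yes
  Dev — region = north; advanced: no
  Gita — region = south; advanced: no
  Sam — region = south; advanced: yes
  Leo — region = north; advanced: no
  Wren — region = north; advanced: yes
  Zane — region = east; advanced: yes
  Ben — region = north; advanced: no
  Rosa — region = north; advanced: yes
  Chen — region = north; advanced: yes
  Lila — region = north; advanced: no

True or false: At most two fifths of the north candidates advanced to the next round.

True

'At most two fifths of the north candidates advanced to the next round' holds iff |A ∩ B| / |A| ≤ 2/5.
|A| = 15, |A ∩ B| = 6, |A ∖ B| = 9.
|A ∩ B|/|A| = 6/15, so the statement is true.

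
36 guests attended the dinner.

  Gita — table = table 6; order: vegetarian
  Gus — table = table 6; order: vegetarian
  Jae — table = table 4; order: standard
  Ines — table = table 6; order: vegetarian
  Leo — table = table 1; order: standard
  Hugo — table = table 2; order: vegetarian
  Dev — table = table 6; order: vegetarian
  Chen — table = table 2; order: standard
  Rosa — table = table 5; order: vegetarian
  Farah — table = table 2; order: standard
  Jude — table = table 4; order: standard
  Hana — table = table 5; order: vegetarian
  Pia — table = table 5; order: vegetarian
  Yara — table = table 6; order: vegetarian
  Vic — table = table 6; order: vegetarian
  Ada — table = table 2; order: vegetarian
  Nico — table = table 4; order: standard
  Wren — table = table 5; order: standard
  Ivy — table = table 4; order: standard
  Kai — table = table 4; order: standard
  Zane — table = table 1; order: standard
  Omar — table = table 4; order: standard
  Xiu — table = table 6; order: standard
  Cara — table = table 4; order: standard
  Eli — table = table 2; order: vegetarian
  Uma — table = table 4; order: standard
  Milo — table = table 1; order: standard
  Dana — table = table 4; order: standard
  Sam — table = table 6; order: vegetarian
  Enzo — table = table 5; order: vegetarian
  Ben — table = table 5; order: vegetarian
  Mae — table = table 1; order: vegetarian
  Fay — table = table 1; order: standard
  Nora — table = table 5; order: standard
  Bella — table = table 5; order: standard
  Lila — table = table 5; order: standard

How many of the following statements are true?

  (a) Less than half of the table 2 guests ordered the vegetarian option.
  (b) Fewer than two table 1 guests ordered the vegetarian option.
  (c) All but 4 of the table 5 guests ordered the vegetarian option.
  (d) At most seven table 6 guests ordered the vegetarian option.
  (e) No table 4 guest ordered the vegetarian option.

(a) table 2: |A| = 5, |A ∩ B| = 3; needs |A ∩ B| < |A ∖ B| — false.
(b) table 1: |A| = 5, |A ∩ B| = 1; needs |A ∩ B| < 2 — true.
(c) table 5: |A| = 9, |A ∩ B| = 5; needs |A ∖ B| = 4 — true.
(d) table 6: |A| = 8, |A ∩ B| = 7; needs |A ∩ B| ≤ 7 — true.
(e) table 4: |A| = 9, |A ∩ B| = 0; needs A ∩ B = ∅ (|A ∩ B| = 0) — true.

4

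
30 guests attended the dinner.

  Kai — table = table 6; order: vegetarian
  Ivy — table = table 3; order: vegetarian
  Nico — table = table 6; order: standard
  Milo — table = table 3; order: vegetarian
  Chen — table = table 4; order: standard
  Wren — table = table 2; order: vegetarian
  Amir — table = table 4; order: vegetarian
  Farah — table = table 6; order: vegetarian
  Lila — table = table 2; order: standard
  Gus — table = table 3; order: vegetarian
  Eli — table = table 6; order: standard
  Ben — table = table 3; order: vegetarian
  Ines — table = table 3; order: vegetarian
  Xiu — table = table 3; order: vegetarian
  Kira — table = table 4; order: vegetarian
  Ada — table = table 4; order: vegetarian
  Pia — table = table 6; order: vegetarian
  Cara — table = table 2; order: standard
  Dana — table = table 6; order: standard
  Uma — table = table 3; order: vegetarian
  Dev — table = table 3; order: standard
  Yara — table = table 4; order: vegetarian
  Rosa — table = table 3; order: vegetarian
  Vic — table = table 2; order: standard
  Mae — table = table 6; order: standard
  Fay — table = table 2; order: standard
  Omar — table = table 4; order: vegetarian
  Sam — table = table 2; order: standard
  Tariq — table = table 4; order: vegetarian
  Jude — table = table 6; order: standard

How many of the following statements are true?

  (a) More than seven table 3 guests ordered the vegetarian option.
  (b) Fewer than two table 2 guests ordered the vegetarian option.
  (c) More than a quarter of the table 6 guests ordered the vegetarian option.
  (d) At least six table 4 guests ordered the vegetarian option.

(a) table 3: |A| = 9, |A ∩ B| = 8; needs |A ∩ B| > 7 — true.
(b) table 2: |A| = 6, |A ∩ B| = 1; needs |A ∩ B| < 2 — true.
(c) table 6: |A| = 8, |A ∩ B| = 3; needs |A ∩ B| / |A| > 1/4 — true.
(d) table 4: |A| = 7, |A ∩ B| = 6; needs |A ∩ B| ≥ 6 — true.

4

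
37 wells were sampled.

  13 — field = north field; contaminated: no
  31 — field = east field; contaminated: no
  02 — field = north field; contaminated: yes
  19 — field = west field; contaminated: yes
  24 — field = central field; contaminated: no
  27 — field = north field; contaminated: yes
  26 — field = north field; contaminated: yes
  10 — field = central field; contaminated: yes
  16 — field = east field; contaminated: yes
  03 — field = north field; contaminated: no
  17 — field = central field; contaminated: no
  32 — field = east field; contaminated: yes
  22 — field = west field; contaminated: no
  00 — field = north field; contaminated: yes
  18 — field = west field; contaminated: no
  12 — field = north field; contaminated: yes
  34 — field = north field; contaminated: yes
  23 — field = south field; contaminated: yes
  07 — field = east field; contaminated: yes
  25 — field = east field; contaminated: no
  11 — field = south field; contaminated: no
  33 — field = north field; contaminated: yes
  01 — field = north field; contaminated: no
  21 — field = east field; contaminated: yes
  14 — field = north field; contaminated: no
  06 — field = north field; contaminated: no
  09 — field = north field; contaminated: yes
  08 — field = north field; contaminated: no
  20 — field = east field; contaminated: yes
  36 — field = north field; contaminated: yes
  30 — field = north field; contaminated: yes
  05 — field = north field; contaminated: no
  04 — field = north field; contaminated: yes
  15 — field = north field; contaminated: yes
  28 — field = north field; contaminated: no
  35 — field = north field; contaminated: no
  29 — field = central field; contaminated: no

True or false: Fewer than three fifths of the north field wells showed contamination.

True

Truth condition: |A ∩ B| / |A| < 3/5.
|A| = 21, |A ∩ B| = 12, |A ∖ B| = 9.
|A ∩ B|/|A| = 12/21, so the statement is true.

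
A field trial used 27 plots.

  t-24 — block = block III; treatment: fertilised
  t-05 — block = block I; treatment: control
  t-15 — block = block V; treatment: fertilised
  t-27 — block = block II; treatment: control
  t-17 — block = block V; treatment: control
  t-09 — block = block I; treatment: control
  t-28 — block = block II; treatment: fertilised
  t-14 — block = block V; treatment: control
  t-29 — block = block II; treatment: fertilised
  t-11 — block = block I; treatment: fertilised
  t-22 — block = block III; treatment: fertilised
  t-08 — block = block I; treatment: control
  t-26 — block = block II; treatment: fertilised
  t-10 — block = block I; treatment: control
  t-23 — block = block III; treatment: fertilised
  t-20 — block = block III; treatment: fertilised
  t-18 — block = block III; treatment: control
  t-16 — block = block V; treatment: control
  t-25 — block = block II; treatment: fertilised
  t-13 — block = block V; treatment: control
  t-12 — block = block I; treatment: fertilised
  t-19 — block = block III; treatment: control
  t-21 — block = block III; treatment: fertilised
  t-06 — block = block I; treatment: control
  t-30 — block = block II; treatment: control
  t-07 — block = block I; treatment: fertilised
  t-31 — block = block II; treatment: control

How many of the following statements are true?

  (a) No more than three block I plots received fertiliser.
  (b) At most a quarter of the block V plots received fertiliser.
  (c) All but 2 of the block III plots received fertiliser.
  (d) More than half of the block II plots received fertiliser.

4

(a) block I: |A| = 8, |A ∩ B| = 3; needs |A ∩ B| ≤ 3 — true.
(b) block V: |A| = 5, |A ∩ B| = 1; needs |A ∩ B| / |A| ≤ 1/4 — true.
(c) block III: |A| = 7, |A ∩ B| = 5; needs |A ∖ B| = 2 — true.
(d) block II: |A| = 7, |A ∩ B| = 4; needs |A ∩ B| > |A ∖ B| — true.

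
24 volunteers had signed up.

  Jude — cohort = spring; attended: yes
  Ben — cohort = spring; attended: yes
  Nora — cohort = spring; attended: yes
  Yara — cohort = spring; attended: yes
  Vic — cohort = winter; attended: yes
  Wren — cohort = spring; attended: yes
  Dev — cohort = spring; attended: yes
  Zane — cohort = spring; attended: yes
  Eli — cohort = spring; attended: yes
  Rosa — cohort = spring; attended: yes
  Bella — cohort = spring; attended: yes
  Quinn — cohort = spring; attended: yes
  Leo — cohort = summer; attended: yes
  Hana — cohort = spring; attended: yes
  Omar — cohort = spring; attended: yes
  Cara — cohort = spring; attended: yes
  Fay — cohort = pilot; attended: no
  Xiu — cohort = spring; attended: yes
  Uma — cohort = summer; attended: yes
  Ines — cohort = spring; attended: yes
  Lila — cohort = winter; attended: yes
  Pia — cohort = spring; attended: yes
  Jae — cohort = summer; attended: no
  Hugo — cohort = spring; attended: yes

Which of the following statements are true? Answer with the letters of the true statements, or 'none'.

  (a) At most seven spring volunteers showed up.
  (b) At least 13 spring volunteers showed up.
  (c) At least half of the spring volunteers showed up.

|A| = 18, |A ∩ B| = 18, |A ∖ B| = 0.
(a) |A ∩ B| ≤ 7: fails.
(b) |A ∩ B| ≥ 13: holds.
(c) |A ∩ B| ≥ |A ∖ B|: holds.

(b), (c)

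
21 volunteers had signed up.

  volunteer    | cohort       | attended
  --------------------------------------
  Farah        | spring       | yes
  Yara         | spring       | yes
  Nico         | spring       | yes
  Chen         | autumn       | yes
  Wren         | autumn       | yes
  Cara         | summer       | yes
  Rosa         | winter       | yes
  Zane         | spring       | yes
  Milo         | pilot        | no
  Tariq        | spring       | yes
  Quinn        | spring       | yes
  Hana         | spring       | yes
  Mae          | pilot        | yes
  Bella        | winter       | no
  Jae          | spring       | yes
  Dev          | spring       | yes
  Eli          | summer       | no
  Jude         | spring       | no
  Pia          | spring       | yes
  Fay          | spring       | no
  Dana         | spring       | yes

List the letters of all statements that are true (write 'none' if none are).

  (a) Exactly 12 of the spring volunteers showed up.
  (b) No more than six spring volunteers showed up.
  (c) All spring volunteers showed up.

|A| = 13, |A ∩ B| = 11, |A ∖ B| = 2.
(a) |A ∩ B| = 12: fails.
(b) |A ∩ B| ≤ 6: fails.
(c) A ⊆ B, i.e. every element of A is in B (|A ∖ B| = 0): fails.

none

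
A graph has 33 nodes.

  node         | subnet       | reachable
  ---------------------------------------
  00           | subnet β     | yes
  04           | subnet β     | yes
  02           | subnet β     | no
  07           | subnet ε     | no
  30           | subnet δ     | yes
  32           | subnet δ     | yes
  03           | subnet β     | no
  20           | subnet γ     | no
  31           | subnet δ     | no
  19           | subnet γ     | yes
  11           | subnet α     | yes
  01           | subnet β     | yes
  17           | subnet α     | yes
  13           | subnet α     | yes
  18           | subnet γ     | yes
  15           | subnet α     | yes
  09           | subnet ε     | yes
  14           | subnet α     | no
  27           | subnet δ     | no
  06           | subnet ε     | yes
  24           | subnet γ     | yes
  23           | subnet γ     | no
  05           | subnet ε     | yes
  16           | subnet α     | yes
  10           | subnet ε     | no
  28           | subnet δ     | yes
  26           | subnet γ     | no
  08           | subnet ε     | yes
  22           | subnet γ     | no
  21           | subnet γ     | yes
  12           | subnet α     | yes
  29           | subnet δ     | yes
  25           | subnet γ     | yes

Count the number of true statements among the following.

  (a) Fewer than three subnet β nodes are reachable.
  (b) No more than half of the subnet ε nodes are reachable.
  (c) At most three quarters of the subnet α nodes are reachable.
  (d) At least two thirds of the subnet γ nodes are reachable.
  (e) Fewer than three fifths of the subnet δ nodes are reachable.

0

(a) subnet β: |A| = 5, |A ∩ B| = 3; needs |A ∩ B| < 3 — false.
(b) subnet ε: |A| = 6, |A ∩ B| = 4; needs |A ∩ B| ≤ |A ∖ B| — false.
(c) subnet α: |A| = 7, |A ∩ B| = 6; needs |A ∩ B| / |A| ≤ 3/4 — false.
(d) subnet γ: |A| = 9, |A ∩ B| = 5; needs |A ∩ B| / |A| ≥ 2/3 — false.
(e) subnet δ: |A| = 6, |A ∩ B| = 4; needs |A ∩ B| / |A| < 3/5 — false.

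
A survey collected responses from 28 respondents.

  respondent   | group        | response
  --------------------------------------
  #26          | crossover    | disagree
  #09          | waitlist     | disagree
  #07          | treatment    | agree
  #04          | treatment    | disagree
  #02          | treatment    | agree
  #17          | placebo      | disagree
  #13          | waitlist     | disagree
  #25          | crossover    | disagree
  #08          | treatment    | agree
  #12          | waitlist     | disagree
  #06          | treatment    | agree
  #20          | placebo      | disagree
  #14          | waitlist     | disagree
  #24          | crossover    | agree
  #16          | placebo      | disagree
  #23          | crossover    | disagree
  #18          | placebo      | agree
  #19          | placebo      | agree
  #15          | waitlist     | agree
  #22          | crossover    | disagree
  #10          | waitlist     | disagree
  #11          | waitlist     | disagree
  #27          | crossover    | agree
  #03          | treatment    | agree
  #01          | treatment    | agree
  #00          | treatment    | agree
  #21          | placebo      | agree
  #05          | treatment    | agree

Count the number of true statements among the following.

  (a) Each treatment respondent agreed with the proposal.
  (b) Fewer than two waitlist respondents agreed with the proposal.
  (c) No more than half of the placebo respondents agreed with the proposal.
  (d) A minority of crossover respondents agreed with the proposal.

3

(a) treatment: |A| = 9, |A ∩ B| = 8; needs A ⊆ B, i.e. every element of A is in B (|A ∖ B| = 0) — false.
(b) waitlist: |A| = 7, |A ∩ B| = 1; needs |A ∩ B| < 2 — true.
(c) placebo: |A| = 6, |A ∩ B| = 3; needs |A ∩ B| ≤ |A ∖ B| — true.
(d) crossover: |A| = 6, |A ∩ B| = 2; needs |A ∩ B| < |A ∖ B| — true.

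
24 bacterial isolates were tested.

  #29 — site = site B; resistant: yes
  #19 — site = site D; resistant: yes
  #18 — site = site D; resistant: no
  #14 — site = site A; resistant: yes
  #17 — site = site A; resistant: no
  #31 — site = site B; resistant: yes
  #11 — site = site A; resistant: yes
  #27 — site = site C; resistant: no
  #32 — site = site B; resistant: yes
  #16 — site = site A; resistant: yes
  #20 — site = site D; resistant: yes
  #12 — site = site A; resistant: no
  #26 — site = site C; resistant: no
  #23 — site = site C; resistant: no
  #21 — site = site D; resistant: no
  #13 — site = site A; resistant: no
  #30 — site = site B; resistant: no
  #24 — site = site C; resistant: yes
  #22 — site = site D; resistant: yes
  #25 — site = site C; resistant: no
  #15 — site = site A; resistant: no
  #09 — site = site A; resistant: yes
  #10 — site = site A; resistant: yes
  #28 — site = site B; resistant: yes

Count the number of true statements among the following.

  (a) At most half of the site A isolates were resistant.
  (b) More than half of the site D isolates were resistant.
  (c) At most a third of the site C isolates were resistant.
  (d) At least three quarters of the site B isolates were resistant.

(a) site A: |A| = 9, |A ∩ B| = 5; needs |A ∩ B| ≤ |A ∖ B| — false.
(b) site D: |A| = 5, |A ∩ B| = 3; needs |A ∩ B| > |A ∖ B| — true.
(c) site C: |A| = 5, |A ∩ B| = 1; needs |A ∩ B| / |A| ≤ 1/3 — true.
(d) site B: |A| = 5, |A ∩ B| = 4; needs |A ∩ B| / |A| ≥ 3/4 — true.

3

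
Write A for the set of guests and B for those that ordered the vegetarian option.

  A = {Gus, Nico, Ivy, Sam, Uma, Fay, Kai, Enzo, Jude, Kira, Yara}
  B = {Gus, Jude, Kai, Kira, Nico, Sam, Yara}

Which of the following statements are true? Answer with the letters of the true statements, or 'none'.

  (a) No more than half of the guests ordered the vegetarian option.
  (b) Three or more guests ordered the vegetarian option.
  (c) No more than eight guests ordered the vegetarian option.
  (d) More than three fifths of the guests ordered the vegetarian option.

(b), (c), (d)

|A| = 11, |A ∩ B| = 7, |A ∖ B| = 4.
(a) |A ∩ B| ≤ |A ∖ B|: fails.
(b) |A ∩ B| ≥ 3: holds.
(c) |A ∩ B| ≤ 8: holds.
(d) |A ∩ B| / |A| > 3/5: holds.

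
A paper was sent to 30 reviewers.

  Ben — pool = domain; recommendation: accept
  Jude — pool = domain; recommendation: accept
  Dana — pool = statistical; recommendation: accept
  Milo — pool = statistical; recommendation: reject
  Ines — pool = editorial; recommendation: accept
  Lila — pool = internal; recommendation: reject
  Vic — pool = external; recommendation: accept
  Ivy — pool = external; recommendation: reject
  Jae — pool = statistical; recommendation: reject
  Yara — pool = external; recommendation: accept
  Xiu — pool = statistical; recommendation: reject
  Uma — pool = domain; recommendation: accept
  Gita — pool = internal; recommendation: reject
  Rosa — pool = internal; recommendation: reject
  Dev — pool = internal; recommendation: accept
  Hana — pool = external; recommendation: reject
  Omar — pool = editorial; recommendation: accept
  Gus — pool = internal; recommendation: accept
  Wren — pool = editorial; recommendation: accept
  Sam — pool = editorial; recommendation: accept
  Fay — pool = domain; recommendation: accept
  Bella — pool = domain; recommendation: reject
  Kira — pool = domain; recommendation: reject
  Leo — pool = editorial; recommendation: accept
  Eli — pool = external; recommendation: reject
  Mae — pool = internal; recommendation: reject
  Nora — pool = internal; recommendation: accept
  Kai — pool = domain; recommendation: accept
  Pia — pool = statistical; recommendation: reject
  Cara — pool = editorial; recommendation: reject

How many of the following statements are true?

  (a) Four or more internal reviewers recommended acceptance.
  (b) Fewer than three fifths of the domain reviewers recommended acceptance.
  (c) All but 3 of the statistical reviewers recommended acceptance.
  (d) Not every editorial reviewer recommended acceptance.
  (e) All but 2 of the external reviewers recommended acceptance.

(a) internal: |A| = 7, |A ∩ B| = 3; needs |A ∩ B| ≥ 4 — false.
(b) domain: |A| = 7, |A ∩ B| = 5; needs |A ∩ B| / |A| < 3/5 — false.
(c) statistical: |A| = 5, |A ∩ B| = 1; needs |A ∖ B| = 3 — false.
(d) editorial: |A| = 6, |A ∩ B| = 5; needs A ⊄ B (|A ∖ B| ≥ 1) — true.
(e) external: |A| = 5, |A ∩ B| = 2; needs |A ∖ B| = 2 — false.

1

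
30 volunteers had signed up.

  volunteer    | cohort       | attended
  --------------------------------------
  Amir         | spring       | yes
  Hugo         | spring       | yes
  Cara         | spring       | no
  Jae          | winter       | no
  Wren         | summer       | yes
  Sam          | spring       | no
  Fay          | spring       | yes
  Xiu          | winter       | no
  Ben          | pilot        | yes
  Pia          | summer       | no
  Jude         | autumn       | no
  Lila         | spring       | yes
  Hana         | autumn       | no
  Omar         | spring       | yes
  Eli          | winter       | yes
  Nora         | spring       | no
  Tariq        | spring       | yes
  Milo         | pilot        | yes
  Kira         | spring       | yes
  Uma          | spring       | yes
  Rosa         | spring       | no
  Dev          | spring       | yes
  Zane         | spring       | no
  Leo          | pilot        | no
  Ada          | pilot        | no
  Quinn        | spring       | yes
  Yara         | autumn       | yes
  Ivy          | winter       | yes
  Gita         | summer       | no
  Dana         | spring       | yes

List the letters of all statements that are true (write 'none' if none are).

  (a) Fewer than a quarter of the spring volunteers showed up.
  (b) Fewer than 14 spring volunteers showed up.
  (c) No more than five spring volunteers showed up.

(b)

|A| = 16, |A ∩ B| = 11, |A ∖ B| = 5.
(a) |A ∩ B| / |A| < 1/4: fails.
(b) |A ∩ B| < 14: holds.
(c) |A ∩ B| ≤ 5: fails.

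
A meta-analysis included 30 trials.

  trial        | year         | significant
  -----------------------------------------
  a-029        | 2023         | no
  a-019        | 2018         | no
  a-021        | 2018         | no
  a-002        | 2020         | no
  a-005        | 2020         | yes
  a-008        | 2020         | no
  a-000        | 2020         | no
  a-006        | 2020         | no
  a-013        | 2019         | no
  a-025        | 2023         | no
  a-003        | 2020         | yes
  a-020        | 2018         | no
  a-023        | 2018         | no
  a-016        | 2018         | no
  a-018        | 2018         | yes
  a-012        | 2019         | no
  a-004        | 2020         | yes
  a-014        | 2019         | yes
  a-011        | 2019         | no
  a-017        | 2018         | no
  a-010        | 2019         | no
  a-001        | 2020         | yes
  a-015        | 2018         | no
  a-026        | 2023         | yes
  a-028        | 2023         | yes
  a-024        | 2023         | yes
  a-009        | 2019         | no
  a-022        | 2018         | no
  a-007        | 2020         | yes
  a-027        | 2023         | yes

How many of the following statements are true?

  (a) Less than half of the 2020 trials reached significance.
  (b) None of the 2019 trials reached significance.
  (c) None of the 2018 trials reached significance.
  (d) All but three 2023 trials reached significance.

(a) 2020: |A| = 9, |A ∩ B| = 5; needs |A ∩ B| < |A ∖ B| — false.
(b) 2019: |A| = 6, |A ∩ B| = 1; needs A ∩ B = ∅ (|A ∩ B| = 0) — false.
(c) 2018: |A| = 9, |A ∩ B| = 1; needs A ∩ B = ∅ (|A ∩ B| = 0) — false.
(d) 2023: |A| = 6, |A ∩ B| = 4; needs |A ∖ B| = 3 — false.

0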